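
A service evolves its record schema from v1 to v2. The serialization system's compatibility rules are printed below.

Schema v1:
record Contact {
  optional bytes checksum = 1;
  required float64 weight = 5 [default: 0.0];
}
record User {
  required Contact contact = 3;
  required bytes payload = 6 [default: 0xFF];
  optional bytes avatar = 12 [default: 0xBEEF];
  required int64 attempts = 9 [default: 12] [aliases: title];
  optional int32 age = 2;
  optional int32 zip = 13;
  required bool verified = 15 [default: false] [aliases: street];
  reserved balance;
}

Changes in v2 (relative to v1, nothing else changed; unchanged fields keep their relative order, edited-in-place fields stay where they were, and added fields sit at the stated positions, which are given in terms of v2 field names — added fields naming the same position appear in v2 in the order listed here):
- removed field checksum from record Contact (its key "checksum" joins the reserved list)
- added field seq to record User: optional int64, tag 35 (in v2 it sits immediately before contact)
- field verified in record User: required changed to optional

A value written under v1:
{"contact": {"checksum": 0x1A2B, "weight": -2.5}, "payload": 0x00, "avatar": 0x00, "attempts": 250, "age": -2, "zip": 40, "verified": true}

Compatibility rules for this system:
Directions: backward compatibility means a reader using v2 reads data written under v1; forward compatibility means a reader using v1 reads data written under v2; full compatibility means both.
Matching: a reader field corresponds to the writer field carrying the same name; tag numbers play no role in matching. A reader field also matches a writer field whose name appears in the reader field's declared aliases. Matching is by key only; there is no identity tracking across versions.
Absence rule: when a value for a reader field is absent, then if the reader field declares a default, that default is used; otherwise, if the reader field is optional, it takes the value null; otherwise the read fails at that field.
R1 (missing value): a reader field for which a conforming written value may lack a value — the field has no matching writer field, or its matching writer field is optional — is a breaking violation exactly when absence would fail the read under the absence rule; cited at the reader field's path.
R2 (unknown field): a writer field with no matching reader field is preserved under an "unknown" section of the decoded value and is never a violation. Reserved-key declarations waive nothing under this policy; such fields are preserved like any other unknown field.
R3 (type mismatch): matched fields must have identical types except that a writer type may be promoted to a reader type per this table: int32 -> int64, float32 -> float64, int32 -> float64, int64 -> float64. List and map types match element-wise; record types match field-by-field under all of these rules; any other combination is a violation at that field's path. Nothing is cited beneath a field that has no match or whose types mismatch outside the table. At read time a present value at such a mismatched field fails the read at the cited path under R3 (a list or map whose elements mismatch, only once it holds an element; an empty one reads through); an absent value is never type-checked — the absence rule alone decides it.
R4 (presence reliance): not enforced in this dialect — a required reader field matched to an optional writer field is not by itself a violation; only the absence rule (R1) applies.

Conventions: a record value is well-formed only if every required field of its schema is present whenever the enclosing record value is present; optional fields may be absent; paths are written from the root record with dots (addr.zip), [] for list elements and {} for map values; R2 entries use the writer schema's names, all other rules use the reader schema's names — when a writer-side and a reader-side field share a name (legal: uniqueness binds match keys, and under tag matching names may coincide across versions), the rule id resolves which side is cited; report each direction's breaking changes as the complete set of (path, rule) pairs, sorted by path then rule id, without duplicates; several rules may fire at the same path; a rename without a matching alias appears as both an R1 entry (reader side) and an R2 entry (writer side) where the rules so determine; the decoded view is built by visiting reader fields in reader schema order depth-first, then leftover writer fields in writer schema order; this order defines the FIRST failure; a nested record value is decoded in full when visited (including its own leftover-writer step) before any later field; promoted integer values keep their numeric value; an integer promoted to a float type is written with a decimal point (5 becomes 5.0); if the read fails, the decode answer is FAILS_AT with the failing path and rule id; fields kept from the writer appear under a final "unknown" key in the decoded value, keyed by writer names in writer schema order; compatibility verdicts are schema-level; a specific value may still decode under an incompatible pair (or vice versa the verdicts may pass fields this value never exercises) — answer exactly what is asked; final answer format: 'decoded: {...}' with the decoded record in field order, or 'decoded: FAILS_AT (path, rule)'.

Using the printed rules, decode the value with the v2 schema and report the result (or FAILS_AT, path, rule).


decoded: {"seq": null, "contact": {"weight": -2.5, "unknown": {"checksum": 0x1A2B}}, "payload": 0x00, "avatar": 0x00, "attempts": 250, "age": -2, "zip": 40, "verified": true}

each type pair in User: writer, then reader
decode (reader v2):
  seq := null (absent, optional -> null)
  contact.weight := -2.5
  writer contact.checksum: kept under "unknown"
  payload := 0x00
  avatar := 0x00
  attempts := 250
  age := -2
  zip := 40
  verified := true
  => decoded: {"seq": null, "contact": {"weight": -2.5, "unknown": {"checksum": 0x1A2B}}, "payload": 0x00, "avatar": 0x00, "attempts": 250, "age": -2, "zip": 40, "verified": true}
the other User changes do not affect what is asked:
  field verified in record User: required changed to optional -> fires no rule on User under this dialect and leaves the result unchanged


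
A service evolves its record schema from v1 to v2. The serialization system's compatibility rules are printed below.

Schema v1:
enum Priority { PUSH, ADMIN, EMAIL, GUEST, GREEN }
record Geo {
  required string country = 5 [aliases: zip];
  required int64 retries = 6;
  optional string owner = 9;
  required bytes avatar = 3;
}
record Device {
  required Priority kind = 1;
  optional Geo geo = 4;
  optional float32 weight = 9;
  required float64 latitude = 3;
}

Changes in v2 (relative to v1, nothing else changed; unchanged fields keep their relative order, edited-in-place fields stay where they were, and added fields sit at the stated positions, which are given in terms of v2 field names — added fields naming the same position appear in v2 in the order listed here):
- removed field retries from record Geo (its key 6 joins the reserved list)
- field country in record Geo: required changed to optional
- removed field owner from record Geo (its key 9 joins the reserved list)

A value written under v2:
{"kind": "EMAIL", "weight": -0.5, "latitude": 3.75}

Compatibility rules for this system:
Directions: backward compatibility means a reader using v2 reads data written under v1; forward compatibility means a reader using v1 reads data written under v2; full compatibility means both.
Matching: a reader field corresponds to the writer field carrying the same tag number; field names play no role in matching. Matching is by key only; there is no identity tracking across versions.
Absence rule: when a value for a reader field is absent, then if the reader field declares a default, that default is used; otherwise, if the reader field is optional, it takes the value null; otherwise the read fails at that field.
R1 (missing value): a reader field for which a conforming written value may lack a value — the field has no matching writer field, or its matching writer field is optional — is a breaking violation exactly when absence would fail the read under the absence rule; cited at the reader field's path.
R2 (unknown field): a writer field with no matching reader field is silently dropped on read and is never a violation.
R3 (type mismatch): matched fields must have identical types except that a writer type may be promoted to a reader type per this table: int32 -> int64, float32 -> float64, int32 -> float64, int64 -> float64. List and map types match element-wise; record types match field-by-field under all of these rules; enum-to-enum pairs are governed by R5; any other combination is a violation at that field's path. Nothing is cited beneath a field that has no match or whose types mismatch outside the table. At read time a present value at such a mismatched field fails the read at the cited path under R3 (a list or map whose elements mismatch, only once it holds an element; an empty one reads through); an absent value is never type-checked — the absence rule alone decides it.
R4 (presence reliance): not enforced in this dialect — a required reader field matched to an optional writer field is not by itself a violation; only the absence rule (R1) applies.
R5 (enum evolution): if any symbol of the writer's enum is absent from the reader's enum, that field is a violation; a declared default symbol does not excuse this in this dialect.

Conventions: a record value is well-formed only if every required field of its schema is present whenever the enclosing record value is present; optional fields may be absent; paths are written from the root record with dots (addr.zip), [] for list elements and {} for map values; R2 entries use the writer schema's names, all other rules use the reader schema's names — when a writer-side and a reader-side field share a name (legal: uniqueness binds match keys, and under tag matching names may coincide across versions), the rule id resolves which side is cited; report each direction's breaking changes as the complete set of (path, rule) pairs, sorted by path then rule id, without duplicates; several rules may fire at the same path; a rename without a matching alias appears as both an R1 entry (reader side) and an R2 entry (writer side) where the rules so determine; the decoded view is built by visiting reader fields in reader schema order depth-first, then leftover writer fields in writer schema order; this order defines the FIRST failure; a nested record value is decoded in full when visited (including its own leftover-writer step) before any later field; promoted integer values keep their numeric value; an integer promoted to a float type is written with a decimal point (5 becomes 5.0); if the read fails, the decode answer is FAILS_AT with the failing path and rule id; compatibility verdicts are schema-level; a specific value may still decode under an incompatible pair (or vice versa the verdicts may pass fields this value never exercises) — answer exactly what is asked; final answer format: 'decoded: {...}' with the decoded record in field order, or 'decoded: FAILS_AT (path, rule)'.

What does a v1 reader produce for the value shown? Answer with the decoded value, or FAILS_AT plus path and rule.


the writer's type comes first in each Device pair
migrating the Device value to v1:
  kind := "EMAIL"
  geo := null (not supplied -> null)
  weight := -0.5
  latitude := 3.75
  => decoded: {"kind": "EMAIL", "geo": null, "weight": -0.5, "latitude": 3.75}
ruling out the remaining Device differences:
  removed field retries from record Geo (its key 6 joins the reserved list) -> shifts the Device verdicts, not this decode
  field country in record Geo: required changed to optional -> shifts the Device verdicts, not this decode
  removed field owner from record Geo (its key 9 joins the reserved list) -> no rule fires on it and the decoded Device view is identical with or without it

decoded: {"kind": "EMAIL", "geo": null, "weight": -0.5, "latitude": 3.75}


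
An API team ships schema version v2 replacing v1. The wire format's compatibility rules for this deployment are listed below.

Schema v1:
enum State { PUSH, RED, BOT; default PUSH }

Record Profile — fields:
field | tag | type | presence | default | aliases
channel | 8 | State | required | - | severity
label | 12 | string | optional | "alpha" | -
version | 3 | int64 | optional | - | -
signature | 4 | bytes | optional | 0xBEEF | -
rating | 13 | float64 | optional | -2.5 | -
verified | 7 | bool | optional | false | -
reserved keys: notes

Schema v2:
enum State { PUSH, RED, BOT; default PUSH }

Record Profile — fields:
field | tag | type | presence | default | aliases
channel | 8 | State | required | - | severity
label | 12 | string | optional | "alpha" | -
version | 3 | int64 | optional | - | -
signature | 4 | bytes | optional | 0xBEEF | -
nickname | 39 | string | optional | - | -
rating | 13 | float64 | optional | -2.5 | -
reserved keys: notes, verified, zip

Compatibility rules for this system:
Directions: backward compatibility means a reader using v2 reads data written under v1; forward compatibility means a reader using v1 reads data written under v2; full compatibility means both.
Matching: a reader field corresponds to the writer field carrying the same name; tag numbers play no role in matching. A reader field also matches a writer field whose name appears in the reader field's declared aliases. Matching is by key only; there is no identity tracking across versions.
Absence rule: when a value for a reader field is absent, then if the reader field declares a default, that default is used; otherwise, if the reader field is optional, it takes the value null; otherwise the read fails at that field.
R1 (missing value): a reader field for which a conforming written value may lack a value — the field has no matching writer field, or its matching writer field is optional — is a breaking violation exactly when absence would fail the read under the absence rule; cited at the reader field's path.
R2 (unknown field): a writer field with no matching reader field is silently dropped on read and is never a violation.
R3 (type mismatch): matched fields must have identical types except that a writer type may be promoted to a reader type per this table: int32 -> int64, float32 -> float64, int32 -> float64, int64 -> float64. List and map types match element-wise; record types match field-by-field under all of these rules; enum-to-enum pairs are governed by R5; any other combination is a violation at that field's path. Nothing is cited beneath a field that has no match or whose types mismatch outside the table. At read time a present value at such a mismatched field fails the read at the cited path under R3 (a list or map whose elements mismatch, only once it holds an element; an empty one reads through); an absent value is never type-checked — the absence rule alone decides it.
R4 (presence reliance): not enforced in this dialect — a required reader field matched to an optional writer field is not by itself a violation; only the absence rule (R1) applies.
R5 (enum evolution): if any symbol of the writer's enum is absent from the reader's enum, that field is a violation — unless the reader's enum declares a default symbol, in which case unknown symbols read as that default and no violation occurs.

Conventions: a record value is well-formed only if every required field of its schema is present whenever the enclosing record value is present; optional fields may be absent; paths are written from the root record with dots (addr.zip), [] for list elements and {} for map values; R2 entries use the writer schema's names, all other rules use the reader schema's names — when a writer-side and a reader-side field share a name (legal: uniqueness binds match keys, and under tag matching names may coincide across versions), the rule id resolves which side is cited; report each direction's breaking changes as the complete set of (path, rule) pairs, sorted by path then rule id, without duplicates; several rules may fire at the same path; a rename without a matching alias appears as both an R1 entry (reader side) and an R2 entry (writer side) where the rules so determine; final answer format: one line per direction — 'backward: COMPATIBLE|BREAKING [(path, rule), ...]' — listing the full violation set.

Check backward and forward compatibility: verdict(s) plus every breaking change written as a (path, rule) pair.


each type pair in Profile: writer, then reader
backward for Profile (reader v2, writer v1):
  writer required, State -> State: reader channel maps from writer channel
  writer optional, string -> string: reader label maps from writer label
  writer optional, int64 -> int64: reader version maps from writer version
  writer optional, bytes -> bytes: reader signature maps from writer signature
  no writer field matches reader nickname
  writer optional, float64 -> float64: reader rating maps from writer rating
  writer verified: unknown to reader
  nothing fires on Profile: backward is COMPATIBLE
forward for Profile (reader v1, writer v2):
  writer required, State -> State: reader channel maps from writer channel
  writer optional, string -> string: reader label maps from writer label
  writer optional, int64 -> int64: reader version maps from writer version
  writer optional, bytes -> bytes: reader signature maps from writer signature
  writer optional, float64 -> float64: reader rating maps from writer rating
  no writer field matches reader verified
  writer nickname: unknown to reader
  nothing fires on Profile: forward is COMPATIBLE

backward: COMPATIBLE []; forward: COMPATIBLE []


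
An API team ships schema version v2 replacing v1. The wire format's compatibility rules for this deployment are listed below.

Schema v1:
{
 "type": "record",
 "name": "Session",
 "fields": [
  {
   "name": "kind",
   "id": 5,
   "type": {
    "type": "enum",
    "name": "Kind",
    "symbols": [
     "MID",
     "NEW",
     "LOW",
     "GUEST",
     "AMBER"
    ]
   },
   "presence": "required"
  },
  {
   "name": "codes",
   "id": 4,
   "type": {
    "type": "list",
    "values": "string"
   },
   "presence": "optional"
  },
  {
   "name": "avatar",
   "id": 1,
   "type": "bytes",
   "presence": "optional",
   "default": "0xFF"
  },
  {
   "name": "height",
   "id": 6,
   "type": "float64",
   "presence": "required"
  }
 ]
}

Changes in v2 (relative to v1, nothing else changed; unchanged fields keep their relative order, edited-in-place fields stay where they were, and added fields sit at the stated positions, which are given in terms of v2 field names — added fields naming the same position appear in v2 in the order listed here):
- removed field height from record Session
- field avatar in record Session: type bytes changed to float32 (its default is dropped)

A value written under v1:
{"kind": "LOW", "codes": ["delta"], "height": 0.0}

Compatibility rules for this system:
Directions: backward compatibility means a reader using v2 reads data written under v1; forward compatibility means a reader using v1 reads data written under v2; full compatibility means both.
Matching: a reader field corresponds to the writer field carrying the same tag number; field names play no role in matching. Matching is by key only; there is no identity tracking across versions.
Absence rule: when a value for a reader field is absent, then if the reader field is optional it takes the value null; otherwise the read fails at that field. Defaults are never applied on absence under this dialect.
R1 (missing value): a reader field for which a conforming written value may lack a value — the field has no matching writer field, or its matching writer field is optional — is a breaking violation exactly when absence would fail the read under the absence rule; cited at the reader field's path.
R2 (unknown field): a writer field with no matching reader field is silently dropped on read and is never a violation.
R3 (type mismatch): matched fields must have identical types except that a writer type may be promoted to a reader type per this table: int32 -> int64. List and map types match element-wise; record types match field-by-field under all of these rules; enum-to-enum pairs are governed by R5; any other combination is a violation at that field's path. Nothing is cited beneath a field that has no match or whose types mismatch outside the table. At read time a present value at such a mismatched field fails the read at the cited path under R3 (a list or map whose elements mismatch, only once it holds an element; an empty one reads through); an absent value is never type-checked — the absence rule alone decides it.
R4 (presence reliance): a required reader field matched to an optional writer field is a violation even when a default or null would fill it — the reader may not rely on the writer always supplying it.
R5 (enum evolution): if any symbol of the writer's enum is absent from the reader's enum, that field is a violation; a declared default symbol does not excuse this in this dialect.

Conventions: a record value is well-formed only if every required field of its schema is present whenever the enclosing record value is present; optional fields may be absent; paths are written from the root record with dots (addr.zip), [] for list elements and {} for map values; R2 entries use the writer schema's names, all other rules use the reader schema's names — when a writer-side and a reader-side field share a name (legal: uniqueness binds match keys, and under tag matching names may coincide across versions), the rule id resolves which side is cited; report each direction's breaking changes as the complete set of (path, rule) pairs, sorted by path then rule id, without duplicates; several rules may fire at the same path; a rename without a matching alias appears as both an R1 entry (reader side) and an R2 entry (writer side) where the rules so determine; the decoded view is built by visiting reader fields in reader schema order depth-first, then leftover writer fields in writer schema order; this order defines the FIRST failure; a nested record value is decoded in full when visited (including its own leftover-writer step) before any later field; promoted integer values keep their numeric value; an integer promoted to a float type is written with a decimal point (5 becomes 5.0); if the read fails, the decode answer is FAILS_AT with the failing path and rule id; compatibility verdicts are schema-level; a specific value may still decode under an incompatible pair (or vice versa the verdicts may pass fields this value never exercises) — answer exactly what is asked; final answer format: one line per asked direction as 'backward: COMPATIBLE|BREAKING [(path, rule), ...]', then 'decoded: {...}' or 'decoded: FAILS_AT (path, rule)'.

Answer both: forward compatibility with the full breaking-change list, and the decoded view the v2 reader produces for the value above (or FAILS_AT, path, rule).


forward: BREAKING [(avatar, R3), (height, R1)]; decoded: {"kind": "LOW", "codes": ["delta"], "avatar": null}

the writer's type comes first in each Session pair
forward analysis of Session with v1 as reader and v2 as writer:
  kind <- kind (Kind -> Kind, writer required)
  codes <- codes (list<string> -> list<string>, writer optional)
  avatar <- avatar (float32 -> bytes, writer optional)
  height has no writer counterpart
  breaking: (avatar, R3)
  breaking: (height, R1)
  forward on Session therefore BREAKING (2)
decoding the Session value with the v2 reader:
  kind := "LOW"
  codes := ["delta"]
  avatar := null (missing; optional => null)
  writer height: no reader field; dropped
  => decoded: {"kind": "LOW", "codes": ["delta"], "avatar": null}


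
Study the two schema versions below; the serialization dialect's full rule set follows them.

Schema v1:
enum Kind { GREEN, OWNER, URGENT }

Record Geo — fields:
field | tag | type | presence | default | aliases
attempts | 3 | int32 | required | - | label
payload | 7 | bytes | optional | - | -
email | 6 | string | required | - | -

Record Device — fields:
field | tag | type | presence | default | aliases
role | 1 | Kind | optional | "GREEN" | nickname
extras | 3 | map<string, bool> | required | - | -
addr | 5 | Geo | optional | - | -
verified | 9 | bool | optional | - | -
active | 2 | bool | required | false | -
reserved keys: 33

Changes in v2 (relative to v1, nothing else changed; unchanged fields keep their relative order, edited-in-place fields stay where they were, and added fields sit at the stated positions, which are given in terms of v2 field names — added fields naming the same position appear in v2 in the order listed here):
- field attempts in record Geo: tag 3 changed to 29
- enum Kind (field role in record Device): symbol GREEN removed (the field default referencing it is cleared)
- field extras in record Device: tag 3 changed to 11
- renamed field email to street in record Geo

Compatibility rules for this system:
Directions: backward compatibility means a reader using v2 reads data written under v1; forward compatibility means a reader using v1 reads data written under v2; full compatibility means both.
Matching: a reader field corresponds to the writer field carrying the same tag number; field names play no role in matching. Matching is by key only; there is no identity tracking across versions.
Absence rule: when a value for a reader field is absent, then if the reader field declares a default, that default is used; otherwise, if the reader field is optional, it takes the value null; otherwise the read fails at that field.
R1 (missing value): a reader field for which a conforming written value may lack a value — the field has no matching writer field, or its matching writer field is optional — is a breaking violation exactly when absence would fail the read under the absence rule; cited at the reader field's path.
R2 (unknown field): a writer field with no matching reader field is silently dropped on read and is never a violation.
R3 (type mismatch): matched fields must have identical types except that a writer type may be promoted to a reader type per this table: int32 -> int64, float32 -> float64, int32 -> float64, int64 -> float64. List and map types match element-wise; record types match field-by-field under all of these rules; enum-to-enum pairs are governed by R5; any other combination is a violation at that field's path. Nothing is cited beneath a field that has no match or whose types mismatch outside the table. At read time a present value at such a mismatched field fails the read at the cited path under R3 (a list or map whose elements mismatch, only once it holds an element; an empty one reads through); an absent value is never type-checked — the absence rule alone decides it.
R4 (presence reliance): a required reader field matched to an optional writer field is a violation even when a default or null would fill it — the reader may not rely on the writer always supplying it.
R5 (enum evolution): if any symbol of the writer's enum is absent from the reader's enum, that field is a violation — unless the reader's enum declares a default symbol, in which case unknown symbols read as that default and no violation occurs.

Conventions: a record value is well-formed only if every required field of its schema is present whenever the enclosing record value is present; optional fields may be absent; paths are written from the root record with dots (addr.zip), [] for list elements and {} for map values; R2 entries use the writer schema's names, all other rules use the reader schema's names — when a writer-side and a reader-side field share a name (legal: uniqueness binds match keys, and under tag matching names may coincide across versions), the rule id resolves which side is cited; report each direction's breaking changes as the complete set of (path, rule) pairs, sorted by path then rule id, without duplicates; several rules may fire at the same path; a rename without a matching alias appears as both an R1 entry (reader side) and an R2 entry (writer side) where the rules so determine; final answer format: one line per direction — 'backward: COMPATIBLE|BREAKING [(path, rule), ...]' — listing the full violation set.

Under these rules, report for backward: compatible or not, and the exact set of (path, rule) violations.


each type pair in Device: writer, then reader
backward pass over Device, reader schema v2, writer schema v1:
  role: Kind -> Kind, writer optional; from role
  no writer field matches reader extras
  addr: Geo -> Geo, writer optional; from addr
  verified: bool -> bool, writer optional; from verified
  active: bool -> bool, writer required; from active
  extras (writer side), unknown to reader
  no writer field matches reader addr.attempts
  addr.payload: bytes -> bytes, writer optional; from addr.payload
  addr.street: string -> string, writer required; from addr.email
  addr.attempts (writer side), unknown to reader
  rule R1 violated at addr.attempts
  rule R1 violated at extras
  rule R5 violated at role
  => 3 violation(s): backward is BREAKING for Device
checking off the Device differences that do not matter here:
  renamed field email to street in record Geo -> triggers nothing under Device's printed rules — same verdict

backward: BREAKING [(addr.attempts, R1), (extras, R1), (role, R5)]


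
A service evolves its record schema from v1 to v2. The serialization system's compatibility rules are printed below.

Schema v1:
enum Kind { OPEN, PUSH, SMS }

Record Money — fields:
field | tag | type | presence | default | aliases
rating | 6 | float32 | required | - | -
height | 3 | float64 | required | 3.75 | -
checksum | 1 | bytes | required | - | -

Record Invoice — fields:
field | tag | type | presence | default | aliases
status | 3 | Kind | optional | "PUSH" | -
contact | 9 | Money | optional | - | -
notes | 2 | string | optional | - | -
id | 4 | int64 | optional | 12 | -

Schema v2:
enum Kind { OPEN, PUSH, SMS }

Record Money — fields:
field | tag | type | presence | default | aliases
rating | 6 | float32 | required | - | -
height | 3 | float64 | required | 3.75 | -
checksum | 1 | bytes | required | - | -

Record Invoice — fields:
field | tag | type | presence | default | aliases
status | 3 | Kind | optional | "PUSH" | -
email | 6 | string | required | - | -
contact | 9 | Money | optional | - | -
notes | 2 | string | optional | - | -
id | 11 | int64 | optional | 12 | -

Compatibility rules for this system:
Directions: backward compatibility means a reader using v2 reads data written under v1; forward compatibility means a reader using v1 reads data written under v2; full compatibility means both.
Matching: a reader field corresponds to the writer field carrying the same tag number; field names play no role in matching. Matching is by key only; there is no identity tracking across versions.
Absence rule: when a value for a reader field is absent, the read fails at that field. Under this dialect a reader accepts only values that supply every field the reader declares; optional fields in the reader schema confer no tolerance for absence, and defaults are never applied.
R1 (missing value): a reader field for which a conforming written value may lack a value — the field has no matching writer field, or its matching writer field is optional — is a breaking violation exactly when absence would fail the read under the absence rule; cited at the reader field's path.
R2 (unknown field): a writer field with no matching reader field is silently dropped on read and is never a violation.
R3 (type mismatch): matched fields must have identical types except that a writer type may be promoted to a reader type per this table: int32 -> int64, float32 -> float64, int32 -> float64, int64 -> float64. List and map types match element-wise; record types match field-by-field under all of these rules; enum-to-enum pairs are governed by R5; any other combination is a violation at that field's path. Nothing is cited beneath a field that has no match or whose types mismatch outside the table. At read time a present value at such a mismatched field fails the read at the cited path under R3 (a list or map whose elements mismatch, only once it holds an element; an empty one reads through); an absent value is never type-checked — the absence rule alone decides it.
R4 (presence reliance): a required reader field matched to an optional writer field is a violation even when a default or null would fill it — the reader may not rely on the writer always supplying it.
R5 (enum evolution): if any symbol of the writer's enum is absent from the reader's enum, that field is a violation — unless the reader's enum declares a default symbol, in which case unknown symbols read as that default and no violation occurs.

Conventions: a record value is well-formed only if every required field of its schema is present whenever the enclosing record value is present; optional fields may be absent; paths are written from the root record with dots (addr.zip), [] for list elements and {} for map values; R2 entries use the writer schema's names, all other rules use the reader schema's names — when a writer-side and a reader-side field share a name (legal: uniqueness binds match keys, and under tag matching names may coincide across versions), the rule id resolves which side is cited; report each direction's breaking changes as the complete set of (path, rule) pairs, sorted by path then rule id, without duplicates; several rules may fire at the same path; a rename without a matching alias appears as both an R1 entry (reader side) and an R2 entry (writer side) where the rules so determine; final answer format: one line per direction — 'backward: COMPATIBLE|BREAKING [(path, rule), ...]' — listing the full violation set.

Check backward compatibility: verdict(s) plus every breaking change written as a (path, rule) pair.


backward: BREAKING [(contact, R1), (email, R1), (id, R1), (notes, R1), (status, R1)]

in Invoice below, arrows point writer -> reader
checking backward for Invoice: reader v2 against writer v1:
  Kind -> Kind, writer optional: status aligns to status
  email: no writer-side match
  Money -> Money, writer optional: contact aligns to contact
  string -> string, writer optional: notes aligns to notes
  id: no writer-side match
  writer field id has no reader counterpart
  float32 -> float32, writer required: contact.rating aligns to contact.rating
  float64 -> float64, writer required: contact.height aligns to contact.height
  bytes -> bytes, writer required: contact.checksum aligns to contact.checksum
  breaking: (contact, R1)
  breaking: (email, R1)
  breaking: (id, R1)
  breaking: (notes, R1)
  breaking: (status, R1)
  => backward: BREAKING (5)
the rest of the Invoice diff is inert for this question:
  field id in record Invoice: tag 4 changed to 11 -> triggers nothing under Invoice's printed rules — same verdict


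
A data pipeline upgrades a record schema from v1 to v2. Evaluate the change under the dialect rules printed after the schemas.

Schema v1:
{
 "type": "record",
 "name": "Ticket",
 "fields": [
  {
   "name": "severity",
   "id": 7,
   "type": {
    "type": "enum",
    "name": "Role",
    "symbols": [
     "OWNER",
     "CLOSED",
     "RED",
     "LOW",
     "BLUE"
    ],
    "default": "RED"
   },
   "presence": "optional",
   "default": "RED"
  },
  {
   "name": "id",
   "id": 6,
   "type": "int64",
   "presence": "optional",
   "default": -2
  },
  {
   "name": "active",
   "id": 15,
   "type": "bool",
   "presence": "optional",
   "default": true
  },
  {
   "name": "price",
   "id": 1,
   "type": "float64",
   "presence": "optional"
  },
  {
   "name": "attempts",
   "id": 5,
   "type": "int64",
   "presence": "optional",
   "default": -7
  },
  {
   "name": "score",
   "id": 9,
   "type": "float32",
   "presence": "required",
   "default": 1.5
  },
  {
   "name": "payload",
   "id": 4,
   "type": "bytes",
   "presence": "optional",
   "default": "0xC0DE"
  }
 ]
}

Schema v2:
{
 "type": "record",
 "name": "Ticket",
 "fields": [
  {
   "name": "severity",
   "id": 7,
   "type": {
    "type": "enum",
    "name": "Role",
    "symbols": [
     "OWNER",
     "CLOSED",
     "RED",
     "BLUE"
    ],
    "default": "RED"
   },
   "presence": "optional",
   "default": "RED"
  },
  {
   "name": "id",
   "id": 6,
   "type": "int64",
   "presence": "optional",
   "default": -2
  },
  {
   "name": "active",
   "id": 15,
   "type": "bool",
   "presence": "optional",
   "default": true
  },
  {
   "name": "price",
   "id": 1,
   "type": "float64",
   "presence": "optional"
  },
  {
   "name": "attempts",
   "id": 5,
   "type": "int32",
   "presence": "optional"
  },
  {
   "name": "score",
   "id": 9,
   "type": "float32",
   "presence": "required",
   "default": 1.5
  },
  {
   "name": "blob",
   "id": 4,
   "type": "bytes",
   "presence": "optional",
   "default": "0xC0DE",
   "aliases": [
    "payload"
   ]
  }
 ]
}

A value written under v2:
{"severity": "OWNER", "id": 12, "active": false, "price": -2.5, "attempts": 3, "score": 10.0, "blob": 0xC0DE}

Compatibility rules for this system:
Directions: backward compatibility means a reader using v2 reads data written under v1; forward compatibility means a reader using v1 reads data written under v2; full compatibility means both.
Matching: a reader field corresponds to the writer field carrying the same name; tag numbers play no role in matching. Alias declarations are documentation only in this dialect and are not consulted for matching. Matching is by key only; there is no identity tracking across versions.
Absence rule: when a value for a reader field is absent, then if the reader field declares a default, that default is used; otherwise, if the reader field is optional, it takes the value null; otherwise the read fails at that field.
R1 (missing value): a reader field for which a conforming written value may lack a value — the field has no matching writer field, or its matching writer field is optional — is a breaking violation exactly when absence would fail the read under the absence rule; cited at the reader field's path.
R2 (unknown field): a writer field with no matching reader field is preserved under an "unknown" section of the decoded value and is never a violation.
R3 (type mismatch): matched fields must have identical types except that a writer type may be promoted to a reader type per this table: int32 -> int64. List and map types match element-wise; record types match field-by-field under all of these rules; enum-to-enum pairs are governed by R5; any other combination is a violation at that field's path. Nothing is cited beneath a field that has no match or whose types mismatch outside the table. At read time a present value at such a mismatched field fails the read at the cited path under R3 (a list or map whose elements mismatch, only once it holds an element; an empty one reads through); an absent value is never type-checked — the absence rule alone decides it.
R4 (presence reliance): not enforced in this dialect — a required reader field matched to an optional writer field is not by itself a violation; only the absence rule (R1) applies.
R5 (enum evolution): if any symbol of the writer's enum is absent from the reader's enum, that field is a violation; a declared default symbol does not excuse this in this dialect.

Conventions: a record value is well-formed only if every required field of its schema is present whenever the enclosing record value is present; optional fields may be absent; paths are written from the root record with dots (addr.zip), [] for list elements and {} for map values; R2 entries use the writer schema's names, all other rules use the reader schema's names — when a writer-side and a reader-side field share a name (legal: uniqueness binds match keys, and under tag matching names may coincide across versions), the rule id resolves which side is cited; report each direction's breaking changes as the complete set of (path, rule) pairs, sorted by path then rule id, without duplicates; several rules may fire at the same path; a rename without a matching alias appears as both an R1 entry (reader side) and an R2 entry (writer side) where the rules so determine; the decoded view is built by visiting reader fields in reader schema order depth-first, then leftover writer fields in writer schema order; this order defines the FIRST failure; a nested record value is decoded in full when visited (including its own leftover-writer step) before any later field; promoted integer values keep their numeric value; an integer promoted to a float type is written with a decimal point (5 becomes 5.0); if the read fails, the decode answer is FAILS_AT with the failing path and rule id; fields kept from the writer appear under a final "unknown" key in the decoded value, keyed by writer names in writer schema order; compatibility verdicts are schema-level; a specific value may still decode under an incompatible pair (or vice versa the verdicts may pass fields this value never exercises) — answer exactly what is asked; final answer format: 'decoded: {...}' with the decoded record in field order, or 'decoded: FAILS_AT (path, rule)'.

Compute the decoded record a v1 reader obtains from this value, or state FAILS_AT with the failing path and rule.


decoded: {"severity": "OWNER", "id": 12, "active": false, "price": -2.5, "attempts": 3, "score": 10.0, "payload": 0xC0DE, "unknown": {"blob": 0xC0DE}}

the writer's type comes first in each Ticket pair
decoding the Ticket value with the v1 reader:
  severity := "OWNER"
  id := 12
  active := false
  price := -2.5
  attempts := 3 (int32 -> int64)
  score := 10.0
  payload := 0xC0DE (no value, default fills)
  writer blob: kept under "unknown"
  => decoded: {"severity": "OWNER", "id": 12, "active": false, "price": -2.5, "attempts": 3, "score": 10.0, "payload": 0xC0DE, "unknown": {"blob": 0xC0DE}}
the other Ticket changes do not affect what is asked:
  field attempts in record Ticket: type int64 changed to int32 (its default is dropped) -> schema-level compatibility only; this Ticket value's decode is unchanged
  enum Role (field severity in record Ticket): symbol LOW removed -> schema-level compatibility only; this Ticket value's decode is unchanged
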